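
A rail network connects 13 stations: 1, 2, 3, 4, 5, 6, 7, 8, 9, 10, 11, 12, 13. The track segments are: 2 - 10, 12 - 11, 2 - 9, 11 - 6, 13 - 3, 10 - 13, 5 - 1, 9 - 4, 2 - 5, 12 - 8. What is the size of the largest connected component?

7 is isolated — a component by itself.
Starting from 6 we can reach 6, 8, 11, 12. That is one component of size 4.
Starting from 1 we can reach 1, 2, 3, 4, 5, 9, 10, 13. That is one component of size 8.
The largest has 8 vertices.

8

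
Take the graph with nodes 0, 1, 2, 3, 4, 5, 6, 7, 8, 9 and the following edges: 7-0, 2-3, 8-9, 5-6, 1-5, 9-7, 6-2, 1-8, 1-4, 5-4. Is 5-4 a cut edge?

No

After removing 5-4, the path 5-1-4 still connects them, so the edge is not a bridge.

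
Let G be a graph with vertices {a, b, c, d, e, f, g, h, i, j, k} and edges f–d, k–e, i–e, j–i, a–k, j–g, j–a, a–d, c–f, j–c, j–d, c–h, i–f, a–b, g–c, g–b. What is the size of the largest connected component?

Starting from a we can reach a, b, c, d, e, f, g, h, i, j, k. That is one component of size 11.
The largest has 11 vertices.

11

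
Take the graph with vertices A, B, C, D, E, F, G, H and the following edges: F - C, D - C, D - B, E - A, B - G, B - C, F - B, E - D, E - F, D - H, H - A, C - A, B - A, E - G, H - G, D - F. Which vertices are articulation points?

none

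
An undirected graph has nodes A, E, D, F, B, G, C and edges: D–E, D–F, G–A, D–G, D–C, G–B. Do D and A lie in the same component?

From D we can reach A, B, C, D, E, F, G, which includes A.

Yes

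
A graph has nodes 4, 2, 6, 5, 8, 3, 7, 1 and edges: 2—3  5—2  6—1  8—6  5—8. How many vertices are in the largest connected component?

6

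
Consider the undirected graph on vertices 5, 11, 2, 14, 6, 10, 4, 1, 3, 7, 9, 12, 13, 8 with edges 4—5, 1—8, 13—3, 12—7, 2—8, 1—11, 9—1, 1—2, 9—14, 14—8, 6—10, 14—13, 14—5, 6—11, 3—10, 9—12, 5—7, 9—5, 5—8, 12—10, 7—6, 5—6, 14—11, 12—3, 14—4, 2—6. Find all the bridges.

none

The edges on the cycle 9-1-2-8-14-9 are not bridges since each lies on that cycle.
Every edge lies on some cycle, so there are no bridges.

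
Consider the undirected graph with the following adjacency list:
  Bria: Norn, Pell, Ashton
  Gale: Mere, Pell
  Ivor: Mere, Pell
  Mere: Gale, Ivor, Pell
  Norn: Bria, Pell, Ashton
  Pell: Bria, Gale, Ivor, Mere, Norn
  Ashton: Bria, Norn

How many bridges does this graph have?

The edges on the cycle Pell-Bria-Ashton-Norn-Pell are not bridges since each lies on that cycle.
Every edge lies on some cycle, so there are no bridges.

0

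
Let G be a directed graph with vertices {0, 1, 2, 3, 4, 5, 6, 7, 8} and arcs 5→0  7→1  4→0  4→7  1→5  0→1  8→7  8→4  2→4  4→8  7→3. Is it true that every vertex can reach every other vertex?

There is no directed path from 2 to 6, so the graph is not strongly connected.

No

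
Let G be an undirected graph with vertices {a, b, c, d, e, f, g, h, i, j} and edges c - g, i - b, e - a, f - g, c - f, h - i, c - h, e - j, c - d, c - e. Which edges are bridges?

a-e, b-i, c-d, c-e, c-h, e-j, h-i

The edges on the cycle c-f-g-c are not bridges since each lies on that cycle.
But removing i - h disconnects i from h; removing e - c disconnects e from c; removing c - h disconnects c from h; removing e - a disconnects e from a — these are bridges.
In total 7 edges are bridges.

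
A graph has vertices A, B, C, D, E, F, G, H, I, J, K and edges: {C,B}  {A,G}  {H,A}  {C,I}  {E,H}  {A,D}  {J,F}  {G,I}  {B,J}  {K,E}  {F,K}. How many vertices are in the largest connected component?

Starting from A we can reach A, B, C, D, E, F, G, H, I, J, K. That is one component of size 11.
The largest has 11 vertices.

11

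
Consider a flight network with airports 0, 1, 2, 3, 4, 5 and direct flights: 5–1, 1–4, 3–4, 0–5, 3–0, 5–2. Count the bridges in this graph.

1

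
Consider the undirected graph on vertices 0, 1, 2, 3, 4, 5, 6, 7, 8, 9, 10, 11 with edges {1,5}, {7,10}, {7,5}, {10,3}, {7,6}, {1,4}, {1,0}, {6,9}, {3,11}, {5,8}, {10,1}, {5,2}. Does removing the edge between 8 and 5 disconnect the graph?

Yes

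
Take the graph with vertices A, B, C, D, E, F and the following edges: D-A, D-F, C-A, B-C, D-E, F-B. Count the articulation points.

1

Removing D increases the component count from 1 to 2, so D is a cut vertex.
By contrast removing A leaves 1 component; it is not a cut vertex. No other vertex is a cut vertex either.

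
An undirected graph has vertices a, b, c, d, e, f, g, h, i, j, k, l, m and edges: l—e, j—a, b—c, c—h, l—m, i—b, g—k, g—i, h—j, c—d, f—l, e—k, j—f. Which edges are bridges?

a-j, c-d, l-m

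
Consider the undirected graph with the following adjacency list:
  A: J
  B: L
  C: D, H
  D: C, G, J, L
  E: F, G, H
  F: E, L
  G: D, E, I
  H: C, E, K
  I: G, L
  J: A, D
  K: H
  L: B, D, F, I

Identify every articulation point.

Removing D increases the component count from 1 to 2, so D is a cut vertex.
Removing H increases the component count from 1 to 2, so H is a cut vertex.
Removing J increases the component count from 1 to 2, so J is a cut vertex.
Likewise L is a cut vertex.
By contrast removing B leaves 1 component; it is not a cut vertex. No other vertex is a cut vertex either.

D, H, J, L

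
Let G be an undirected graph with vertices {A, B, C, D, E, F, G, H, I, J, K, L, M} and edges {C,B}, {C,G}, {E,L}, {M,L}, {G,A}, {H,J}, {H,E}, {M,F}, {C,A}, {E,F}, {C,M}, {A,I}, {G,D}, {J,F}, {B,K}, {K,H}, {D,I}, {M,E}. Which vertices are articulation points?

Removing C increases the component count from 1 to 2, so C is a cut vertex.
By contrast removing F leaves 1 component; it is not a cut vertex. No other vertex is a cut vertex either.

C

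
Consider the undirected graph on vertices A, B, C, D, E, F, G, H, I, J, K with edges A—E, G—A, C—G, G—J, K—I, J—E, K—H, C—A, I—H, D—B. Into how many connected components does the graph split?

4

F is isolated — a component by itself.
Starting from B we can reach B, D. That is one component of size 2.
Starting from H we can reach H, I, K. That is one component of size 3.
Starting from A we can reach A, C, E, G, J. That is one component of size 5.
Total: 4 components.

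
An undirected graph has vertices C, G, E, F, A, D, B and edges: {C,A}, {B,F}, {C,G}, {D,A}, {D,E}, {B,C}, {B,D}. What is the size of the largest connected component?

Starting from A we can reach A, B, C, D, E, F, G. That is one component of size 7.
The largest has 7 vertices.

7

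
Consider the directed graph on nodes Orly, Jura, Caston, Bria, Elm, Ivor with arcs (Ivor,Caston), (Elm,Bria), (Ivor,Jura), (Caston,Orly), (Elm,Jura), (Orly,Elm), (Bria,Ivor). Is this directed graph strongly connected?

There is no directed path from Jura to Caston, so the graph is not strongly connected.

No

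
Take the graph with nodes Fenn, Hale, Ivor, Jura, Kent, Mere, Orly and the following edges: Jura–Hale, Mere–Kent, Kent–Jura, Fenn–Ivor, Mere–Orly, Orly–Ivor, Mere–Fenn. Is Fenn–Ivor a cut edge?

No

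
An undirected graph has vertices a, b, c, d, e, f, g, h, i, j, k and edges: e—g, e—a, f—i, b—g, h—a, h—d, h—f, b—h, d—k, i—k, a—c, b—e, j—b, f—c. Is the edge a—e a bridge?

No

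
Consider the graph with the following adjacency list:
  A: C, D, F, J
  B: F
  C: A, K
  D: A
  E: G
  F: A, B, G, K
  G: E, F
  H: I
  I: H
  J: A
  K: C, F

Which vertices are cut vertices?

Removing A increases the component count from 2 to 4, so A is a cut vertex.
Removing F increases the component count from 2 to 4, so F is a cut vertex.
Removing G increases the component count from 2 to 3, so G is a cut vertex.
By contrast removing H leaves 2 components; it is not a cut vertex. No other vertex is a cut vertex either.

A, F, G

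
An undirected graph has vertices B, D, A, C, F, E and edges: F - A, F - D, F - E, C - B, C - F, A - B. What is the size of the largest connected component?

6

Starting from A we can reach A, B, C, D, E, F. That is one component of size 6.
The largest has 6 vertices.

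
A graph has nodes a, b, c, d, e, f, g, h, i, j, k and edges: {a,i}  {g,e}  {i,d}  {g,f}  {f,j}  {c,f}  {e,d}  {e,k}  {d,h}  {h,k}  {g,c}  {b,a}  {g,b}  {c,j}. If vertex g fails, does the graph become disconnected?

Yes

Deleting g raises the number of components from 1 to 2, so g is a cut vertex.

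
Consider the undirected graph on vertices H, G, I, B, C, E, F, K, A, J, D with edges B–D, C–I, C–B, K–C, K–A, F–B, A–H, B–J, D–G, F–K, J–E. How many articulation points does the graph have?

Removing A increases the component count from 1 to 2, so A is a cut vertex.
Removing B increases the component count from 1 to 3, so B is a cut vertex.
Removing C increases the component count from 1 to 2, so C is a cut vertex.
Likewise D, J, K are cut vertices.
By contrast removing I leaves 1 component; it is not a cut vertex. No other vertex is a cut vertex either.

6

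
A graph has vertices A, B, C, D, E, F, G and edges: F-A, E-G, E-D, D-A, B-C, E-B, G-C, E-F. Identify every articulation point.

Removing E increases the component count from 1 to 2, so E is a cut vertex.
By contrast removing D leaves 1 component; it is not a cut vertex. No other vertex is a cut vertex either.

E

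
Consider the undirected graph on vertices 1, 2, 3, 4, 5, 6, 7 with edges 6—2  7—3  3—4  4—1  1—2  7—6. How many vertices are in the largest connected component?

6

5 is isolated — a component by itself.
Starting from 1 we can reach 1, 2, 3, 4, 6, 7. That is one component of size 6.
The largest has 6 vertices.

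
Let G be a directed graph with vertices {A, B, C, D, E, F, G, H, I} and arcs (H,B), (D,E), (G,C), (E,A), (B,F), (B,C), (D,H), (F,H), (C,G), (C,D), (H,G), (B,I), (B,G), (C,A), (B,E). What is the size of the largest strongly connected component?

6

{B, C, D, F, G, H} are all mutually reachable — one SCC of size 6.
{I} is an SCC by itself.
{E} is an SCC by itself.
{A} is an SCC by itself.
The largest has 6 vertices.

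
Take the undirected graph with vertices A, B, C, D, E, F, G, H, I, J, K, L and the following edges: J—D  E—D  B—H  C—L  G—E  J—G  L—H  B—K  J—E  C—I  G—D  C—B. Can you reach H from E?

The component containing E is {D, E, G, J}, and H is not in it.

No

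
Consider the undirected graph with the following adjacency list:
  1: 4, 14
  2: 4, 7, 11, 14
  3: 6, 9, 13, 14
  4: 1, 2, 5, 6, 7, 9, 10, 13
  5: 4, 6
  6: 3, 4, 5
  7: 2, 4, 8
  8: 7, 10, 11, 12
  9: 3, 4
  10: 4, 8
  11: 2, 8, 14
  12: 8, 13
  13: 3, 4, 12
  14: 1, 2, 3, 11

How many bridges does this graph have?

0

The edges on the cycle 2-4-9-3-13-12-8-11-2 are not bridges since each lies on that cycle.
Every edge lies on some cycle, so there are no bridges.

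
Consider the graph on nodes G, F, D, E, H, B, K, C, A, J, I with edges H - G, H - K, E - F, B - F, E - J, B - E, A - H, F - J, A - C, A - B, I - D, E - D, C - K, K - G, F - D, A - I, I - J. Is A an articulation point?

Deleting A raises the number of components from 1 to 2, so A is a cut vertex.

Yes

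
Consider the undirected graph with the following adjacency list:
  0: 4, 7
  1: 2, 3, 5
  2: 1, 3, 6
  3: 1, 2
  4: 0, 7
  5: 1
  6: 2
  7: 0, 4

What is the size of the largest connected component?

5

Starting from 0 we can reach 0, 4, 7. That is one component of size 3.
Starting from 1 we can reach 1, 2, 3, 5, 6. That is one component of size 5.
The largest has 5 vertices.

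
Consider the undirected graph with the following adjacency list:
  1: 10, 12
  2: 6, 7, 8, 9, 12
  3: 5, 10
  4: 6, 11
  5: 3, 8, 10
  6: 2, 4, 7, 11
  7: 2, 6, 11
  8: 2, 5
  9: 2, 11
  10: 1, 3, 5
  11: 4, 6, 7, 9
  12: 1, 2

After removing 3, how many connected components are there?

With 3 gone, the remaining components are: {1, 2, 4, 5, 6, 7, 8, 9, 10, 11, 12}.
That is 1 component.

1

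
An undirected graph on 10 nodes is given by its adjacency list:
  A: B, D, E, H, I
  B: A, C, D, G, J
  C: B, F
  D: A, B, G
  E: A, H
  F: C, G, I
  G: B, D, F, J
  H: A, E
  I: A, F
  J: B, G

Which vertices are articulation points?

A

Removing A increases the component count from 1 to 2, so A is a cut vertex.
By contrast removing G leaves 1 component; it is not a cut vertex. No other vertex is a cut vertex either.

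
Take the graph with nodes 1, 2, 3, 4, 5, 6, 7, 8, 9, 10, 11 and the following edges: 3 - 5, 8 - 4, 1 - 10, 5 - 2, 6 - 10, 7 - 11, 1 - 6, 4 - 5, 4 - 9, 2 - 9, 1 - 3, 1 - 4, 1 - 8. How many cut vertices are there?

Removing 1 increases the component count from 2 to 3, so 1 is a cut vertex.
By contrast removing 11 leaves 2 components; it is not a cut vertex. No other vertex is a cut vertex either.

1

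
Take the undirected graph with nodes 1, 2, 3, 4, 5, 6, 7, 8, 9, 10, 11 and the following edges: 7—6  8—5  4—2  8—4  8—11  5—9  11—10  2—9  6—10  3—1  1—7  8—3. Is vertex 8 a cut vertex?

Yes

Deleting 8 raises the number of components from 1 to 2, so 8 is a cut vertex.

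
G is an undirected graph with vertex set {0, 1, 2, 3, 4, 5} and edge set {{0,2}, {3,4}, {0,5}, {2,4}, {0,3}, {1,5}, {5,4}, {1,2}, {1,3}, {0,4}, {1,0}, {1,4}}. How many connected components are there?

1

Starting from 0 we can reach 0, 1, 2, 3, 4, 5. That is one component of size 6.
Total: 1 component.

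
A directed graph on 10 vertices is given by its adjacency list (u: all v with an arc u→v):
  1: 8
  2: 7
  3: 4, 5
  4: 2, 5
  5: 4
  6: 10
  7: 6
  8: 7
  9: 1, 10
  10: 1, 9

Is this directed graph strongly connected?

No

There is no directed path from 2 to 4, so the graph is not strongly connected.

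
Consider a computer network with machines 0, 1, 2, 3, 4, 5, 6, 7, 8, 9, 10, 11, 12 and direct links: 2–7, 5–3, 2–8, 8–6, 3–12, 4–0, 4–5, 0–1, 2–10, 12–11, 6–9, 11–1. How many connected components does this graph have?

2

Starting from 2 we can reach 2, 6, 7, 8, 9, 10. That is one component of size 6.
Starting from 0 we can reach 0, 1, 3, 4, 5, 11, 12. That is one component of size 7.
Total: 2 components.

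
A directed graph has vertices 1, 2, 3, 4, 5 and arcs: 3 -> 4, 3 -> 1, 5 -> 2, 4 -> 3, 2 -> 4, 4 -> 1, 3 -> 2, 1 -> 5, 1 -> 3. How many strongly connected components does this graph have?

{1, 2, 3, 4, 5} are all mutually reachable — one SCC of size 5.
That gives 1 strongly connected component.

1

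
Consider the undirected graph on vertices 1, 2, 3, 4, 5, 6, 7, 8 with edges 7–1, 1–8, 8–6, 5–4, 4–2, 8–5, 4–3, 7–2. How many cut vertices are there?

2

Removing 4 increases the component count from 1 to 2, so 4 is a cut vertex.
Removing 8 increases the component count from 1 to 2, so 8 is a cut vertex.
By contrast removing 7 leaves 1 component; it is not a cut vertex. No other vertex is a cut vertex either.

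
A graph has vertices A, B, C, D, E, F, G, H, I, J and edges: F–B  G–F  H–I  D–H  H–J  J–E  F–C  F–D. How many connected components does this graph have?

2

A is isolated — a component by itself.
Starting from B we can reach B, C, D, E, F, G, H, I, J. That is one component of size 9.
Total: 2 components.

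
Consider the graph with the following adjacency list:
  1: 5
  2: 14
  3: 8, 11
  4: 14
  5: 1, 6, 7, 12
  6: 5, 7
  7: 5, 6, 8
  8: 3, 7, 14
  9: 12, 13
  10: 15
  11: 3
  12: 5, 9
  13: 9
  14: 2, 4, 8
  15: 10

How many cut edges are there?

11

The edges on the cycle 6-7-5-6 are not bridges since each lies on that cycle.
But removing 8-14 disconnects 8 from 14; removing 12-9 disconnects 12 from 9; removing 8-3 disconnects 8 from 3; removing 5-1 disconnects 5 from 1 — these are bridges.
In total 11 edges are bridges.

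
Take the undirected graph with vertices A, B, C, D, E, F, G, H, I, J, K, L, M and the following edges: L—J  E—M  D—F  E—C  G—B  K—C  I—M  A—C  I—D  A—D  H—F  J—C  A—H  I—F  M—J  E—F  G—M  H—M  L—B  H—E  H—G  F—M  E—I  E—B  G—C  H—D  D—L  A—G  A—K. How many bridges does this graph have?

0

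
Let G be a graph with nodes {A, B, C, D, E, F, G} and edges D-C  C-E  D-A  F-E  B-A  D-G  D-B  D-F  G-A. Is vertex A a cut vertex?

No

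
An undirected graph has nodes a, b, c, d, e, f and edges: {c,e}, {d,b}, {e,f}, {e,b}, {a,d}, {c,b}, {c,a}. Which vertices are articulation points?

e

Removing e increases the component count from 1 to 2, so e is a cut vertex.
By contrast removing f leaves 1 component; it is not a cut vertex. No other vertex is a cut vertex either.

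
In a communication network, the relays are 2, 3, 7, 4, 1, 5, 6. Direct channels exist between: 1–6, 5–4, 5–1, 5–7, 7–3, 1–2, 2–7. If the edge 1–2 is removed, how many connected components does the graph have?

1

1 and 2 are still connected via 1-5-7-2, so the component count stays at 1.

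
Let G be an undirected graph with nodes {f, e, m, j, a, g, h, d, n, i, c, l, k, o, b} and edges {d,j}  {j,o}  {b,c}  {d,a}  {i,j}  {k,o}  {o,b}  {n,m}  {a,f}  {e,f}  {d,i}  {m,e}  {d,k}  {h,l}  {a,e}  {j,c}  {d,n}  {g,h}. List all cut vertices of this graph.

Removing d increases the component count from 2 to 3, so d is a cut vertex.
Removing h increases the component count from 2 to 3, so h is a cut vertex.
By contrast removing o leaves 2 components; it is not a cut vertex. No other vertex is a cut vertex either.

d, h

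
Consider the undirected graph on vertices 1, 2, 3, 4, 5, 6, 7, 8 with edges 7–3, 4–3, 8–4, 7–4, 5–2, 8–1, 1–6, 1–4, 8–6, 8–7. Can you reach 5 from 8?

The component containing 8 is {1, 3, 4, 6, 7, 8}, and 5 is not in it.

No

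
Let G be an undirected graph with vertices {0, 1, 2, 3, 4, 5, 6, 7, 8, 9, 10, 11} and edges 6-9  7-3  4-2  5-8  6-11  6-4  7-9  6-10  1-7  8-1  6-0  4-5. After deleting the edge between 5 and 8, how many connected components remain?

5 and 8 are still connected via 5-4-6-9-7-1-8, so the component count stays at 1.

1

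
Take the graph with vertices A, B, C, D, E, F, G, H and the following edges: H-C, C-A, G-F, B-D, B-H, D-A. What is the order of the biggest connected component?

5

E is isolated — a component by itself.
Starting from F we can reach F, G. That is one component of size 2.
Starting from A we can reach A, B, C, D, H. That is one component of size 5.
The largest has 5 vertices.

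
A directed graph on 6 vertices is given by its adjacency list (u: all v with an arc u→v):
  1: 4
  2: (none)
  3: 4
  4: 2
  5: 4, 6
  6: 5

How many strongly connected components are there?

5

{5, 6} are all mutually reachable — one SCC of size 2.
{1} is an SCC by itself.
{4} is an SCC by itself.
{2} is an SCC by itself.
{3} is an SCC by itself.
That gives 5 strongly connected components.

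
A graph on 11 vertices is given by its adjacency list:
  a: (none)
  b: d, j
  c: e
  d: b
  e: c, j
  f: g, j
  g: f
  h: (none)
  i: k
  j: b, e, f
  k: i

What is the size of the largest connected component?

7

h is isolated — a component by itself.
a is isolated — a component by itself.
Starting from i we can reach i, k. That is one component of size 2.
Starting from b we can reach b, c, d, e, f, g, j. That is one component of size 7.
The largest has 7 vertices.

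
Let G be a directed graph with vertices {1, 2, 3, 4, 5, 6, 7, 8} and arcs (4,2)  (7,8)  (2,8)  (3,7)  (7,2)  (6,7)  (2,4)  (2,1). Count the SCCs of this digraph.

{2, 4} are all mutually reachable — one SCC of size 2.
{6} is an SCC by itself.
{3} is an SCC by itself.
{8} is an SCC by itself.
{7} is an SCC by itself.
(and 2 more singleton SCCs)
That gives 7 strongly connected components.

7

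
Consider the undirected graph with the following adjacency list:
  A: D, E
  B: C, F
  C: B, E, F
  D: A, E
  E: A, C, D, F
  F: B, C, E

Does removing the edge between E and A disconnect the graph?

After removing E-A, the path E-D-A still connects them, so the edge is not a bridge.

No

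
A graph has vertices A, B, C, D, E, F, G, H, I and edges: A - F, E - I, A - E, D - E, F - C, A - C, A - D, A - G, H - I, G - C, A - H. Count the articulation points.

1

Removing A increases the component count from 2 to 3, so A is a cut vertex.
By contrast removing G leaves 2 components; it is not a cut vertex. No other vertex is a cut vertex either.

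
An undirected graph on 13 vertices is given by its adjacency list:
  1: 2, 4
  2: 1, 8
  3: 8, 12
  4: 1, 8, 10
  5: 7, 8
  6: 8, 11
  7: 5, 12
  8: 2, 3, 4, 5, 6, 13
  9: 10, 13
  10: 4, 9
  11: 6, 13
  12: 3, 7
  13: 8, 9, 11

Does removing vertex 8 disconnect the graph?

Yes

Deleting 8 raises the number of components from 1 to 2, so 8 is a cut vertex.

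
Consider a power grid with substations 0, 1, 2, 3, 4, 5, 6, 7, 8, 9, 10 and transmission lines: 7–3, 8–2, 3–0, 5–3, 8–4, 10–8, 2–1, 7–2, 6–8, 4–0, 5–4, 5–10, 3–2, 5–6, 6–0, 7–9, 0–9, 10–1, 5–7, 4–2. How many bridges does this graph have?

0

The edges on the cycle 5-10-1-2-4-8-6-5 are not bridges since each lies on that cycle.
Every edge lies on some cycle, so there are no bridges.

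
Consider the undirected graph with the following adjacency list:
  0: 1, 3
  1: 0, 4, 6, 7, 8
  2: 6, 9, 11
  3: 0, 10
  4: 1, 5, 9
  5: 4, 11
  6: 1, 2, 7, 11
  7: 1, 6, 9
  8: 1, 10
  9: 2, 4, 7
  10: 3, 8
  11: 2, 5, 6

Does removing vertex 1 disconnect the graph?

Yes

Deleting 1 raises the number of components from 1 to 2, so 1 is a cut vertex.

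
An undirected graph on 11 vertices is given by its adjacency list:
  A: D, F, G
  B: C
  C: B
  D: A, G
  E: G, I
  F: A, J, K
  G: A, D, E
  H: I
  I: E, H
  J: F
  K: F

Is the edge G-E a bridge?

Yes

Removing G-E leaves no path between G and E: the component count goes from 2 to 3. So it is a bridge.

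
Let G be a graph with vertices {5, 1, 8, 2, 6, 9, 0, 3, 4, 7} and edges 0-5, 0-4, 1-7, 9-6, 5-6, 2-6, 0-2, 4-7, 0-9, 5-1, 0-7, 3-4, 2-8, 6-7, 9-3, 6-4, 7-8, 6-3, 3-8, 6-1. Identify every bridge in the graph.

none

The edges on the cycle 0-9-6-5-0 are not bridges since each lies on that cycle.
Every edge lies on some cycle, so there are no bridges.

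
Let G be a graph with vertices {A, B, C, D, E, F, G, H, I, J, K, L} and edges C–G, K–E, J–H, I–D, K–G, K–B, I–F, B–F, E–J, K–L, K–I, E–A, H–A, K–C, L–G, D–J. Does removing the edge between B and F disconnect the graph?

No

After removing B–F, the path B-K-I-F still connects them, so the edge is not a bridge.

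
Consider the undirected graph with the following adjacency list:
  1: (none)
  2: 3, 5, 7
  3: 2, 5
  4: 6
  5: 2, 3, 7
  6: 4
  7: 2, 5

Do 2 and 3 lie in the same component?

Yes

From 2 we can reach 2, 3, 5, 7, which includes 3.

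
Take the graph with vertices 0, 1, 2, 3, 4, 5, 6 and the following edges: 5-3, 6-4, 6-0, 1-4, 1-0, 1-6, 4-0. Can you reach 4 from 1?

Yes

From 1 we can reach 0, 1, 4, 6, which includes 4.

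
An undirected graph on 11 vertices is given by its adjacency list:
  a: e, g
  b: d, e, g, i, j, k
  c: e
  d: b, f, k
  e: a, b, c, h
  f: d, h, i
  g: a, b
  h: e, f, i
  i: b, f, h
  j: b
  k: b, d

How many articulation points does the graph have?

Removing b increases the component count from 1 to 2, so b is a cut vertex.
Removing e increases the component count from 1 to 2, so e is a cut vertex.
By contrast removing g leaves 1 component; it is not a cut vertex. No other vertex is a cut vertex either.

2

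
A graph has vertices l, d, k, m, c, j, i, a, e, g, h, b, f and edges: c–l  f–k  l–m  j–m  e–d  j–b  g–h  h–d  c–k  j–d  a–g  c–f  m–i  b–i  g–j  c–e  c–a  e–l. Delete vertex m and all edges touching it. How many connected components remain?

1

With m gone, the remaining components are: {a, b, c, d, e, f, g, h, i, j, k, l}.
That is 1 component.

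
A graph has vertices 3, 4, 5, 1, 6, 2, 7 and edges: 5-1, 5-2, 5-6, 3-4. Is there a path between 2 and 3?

No

The component containing 2 is {1, 2, 5, 6}, and 3 is not in it.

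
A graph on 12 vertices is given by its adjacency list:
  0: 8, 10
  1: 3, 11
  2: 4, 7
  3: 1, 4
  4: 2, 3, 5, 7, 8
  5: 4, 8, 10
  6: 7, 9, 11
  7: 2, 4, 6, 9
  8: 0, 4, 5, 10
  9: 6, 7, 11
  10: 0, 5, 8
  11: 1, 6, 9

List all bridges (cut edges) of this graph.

The edges on the cycle 11-9-6-11 are not bridges since each lies on that cycle.
Every edge lies on some cycle, so there are no bridges.

none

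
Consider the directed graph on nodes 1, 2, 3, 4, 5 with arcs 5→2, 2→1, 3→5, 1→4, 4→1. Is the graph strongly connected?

No

There is no directed path from 2 to 5, so the graph is not strongly connected.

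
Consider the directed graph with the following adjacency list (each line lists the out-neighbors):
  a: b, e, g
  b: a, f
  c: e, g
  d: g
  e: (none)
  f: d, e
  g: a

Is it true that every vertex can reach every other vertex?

No

There is no directed path from g to c, so the graph is not strongly connected.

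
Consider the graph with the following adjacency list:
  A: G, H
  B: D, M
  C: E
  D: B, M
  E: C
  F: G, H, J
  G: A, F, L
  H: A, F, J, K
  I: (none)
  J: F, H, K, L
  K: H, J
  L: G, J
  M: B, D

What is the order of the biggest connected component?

I is isolated — a component by itself.
Starting from C we can reach C, E. That is one component of size 2.
Starting from B we can reach B, D, M. That is one component of size 3.
Starting from A we can reach A, F, G, H, J, K, L. That is one component of size 7.
The largest has 7 vertices.

7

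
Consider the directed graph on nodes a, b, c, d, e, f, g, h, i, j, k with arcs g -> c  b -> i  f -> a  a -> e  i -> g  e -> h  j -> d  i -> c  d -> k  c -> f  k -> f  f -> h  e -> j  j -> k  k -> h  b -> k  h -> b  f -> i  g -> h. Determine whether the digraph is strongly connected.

Yes

From f we can reach every vertex (a, b, c, d, e, f, g, h, i, j, k), and every vertex can reach f (a, b, c, d, e, f, g, h, i, j, k). So the whole graph is one strongly connected component.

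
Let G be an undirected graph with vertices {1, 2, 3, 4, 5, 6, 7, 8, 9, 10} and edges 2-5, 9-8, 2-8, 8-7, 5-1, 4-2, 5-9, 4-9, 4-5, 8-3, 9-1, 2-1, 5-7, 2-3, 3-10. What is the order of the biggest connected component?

9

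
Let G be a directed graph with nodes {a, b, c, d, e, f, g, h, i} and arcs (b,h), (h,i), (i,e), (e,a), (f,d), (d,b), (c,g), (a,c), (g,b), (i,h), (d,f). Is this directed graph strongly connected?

There is no directed path from c to d, so the graph is not strongly connected.

No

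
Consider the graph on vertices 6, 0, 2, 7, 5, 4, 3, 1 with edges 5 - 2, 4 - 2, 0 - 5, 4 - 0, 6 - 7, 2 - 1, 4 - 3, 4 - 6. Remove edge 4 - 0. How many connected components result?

4 and 0 are still connected via 4-2-5-0, so the component count stays at 1.

1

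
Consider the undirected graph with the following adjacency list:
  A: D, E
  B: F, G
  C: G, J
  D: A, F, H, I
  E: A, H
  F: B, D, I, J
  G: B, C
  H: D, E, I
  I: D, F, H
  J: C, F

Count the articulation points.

Removing F increases the component count from 1 to 2, so F is a cut vertex.
By contrast removing A leaves 1 component; it is not a cut vertex. No other vertex is a cut vertex either.

1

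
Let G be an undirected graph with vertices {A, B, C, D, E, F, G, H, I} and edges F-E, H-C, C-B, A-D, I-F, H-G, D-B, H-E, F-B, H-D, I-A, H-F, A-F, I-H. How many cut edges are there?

The edges on the cycle I-H-C-B-F-I are not bridges since each lies on that cycle.
But removing H-G disconnects H from G — this is a bridge.

1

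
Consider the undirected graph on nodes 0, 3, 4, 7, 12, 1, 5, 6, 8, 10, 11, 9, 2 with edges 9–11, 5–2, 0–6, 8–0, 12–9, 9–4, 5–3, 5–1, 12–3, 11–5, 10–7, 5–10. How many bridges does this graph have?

7

The edges on the cycle 12-9-11-5-3-12 are not bridges since each lies on that cycle.
But removing 9–4 disconnects 9 from 4; removing 1–5 disconnects 1 from 5; removing 0–6 disconnects 0 from 6; removing 5–2 disconnects 5 from 2 — these are bridges.
In total 7 edges are bridges.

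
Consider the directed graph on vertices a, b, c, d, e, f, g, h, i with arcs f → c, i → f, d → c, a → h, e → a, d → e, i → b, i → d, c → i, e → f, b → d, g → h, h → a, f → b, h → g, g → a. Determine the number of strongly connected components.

2

{b, c, d, e, f, i} are all mutually reachable — one SCC of size 6.
{a, g, h} are all mutually reachable — one SCC of size 3.
That gives 2 strongly connected components.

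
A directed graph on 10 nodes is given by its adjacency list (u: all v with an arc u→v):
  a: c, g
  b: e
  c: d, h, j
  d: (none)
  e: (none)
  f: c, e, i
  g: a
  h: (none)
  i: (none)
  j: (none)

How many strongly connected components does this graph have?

{a, g} are all mutually reachable — one SCC of size 2.
{f} is an SCC by itself.
{c} is an SCC by itself.
{h} is an SCC by itself.
{e} is an SCC by itself.
(and 4 more singleton SCCs)
That gives 9 strongly connected components.

9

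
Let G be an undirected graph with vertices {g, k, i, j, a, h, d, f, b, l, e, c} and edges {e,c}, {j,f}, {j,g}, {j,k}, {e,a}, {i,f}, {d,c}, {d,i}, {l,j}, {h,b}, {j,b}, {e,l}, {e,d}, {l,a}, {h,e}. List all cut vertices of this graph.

j

Removing j increases the component count from 1 to 3, so j is a cut vertex.
By contrast removing g leaves 1 component; it is not a cut vertex. No other vertex is a cut vertex either.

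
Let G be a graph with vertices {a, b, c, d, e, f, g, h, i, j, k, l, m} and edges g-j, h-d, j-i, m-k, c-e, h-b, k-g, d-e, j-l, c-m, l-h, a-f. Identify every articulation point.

h, j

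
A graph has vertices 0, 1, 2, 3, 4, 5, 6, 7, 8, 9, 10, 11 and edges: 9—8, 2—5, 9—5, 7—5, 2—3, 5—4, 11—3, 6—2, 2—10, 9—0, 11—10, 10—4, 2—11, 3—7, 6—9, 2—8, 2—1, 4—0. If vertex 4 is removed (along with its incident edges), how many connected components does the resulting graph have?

With 4 gone, the remaining components are: {0, 1, 2, 3, 5, 6, 7, 8, 9, 10, 11}.
That is 1 component.

1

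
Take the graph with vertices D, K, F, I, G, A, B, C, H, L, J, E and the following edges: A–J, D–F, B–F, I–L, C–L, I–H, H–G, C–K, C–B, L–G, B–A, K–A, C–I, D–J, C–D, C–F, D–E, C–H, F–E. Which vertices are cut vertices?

Removing C increases the component count from 1 to 2, so C is a cut vertex.
By contrast removing G leaves 1 component; it is not a cut vertex. No other vertex is a cut vertex either.

C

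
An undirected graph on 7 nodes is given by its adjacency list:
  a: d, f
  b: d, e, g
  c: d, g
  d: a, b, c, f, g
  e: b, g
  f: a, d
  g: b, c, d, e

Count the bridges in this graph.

The edges on the cycle d-a-f-d are not bridges since each lies on that cycle.
Every edge lies on some cycle, so there are no bridges.

0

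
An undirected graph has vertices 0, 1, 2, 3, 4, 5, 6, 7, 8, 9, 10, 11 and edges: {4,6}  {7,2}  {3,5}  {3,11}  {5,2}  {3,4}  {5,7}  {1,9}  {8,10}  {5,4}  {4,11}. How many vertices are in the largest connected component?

7

0 is isolated — a component by itself.
Starting from 1 we can reach 1, 9. That is one component of size 2.
Starting from 8 we can reach 8, 10. That is one component of size 2.
Starting from 2 we can reach 2, 3, 4, 5, 6, 7, 11. That is one component of size 7.
The largest has 7 vertices.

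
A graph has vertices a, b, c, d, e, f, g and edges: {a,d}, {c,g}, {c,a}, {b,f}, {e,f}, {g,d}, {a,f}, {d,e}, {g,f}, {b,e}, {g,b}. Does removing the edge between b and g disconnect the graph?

After removing b-g, the path b-f-g still connects them, so the edge is not a bridge.

No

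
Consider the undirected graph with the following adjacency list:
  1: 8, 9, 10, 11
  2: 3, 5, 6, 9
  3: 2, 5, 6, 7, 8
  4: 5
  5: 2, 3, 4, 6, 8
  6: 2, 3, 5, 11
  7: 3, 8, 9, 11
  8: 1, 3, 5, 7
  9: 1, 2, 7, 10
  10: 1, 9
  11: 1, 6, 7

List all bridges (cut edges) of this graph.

4-5

The edges on the cycle 9-10-1-9 are not bridges since each lies on that cycle.
But removing 4-5 disconnects 4 from 5 — this is a bridge.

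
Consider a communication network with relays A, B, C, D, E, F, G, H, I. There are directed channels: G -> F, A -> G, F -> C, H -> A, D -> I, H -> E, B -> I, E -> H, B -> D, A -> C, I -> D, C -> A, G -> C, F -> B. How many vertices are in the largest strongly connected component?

{A, C, F, G} are all mutually reachable — one SCC of size 4.
{D, I} are all mutually reachable — one SCC of size 2.
{E, H} are all mutually reachable — one SCC of size 2.
{B} is an SCC by itself.
The largest has 4 vertices.

4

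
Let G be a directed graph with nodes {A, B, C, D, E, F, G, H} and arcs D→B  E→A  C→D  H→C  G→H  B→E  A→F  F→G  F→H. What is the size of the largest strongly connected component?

8

{A, B, C, D, E, F, G, H} are all mutually reachable — one SCC of size 8.
The largest has 8 vertices.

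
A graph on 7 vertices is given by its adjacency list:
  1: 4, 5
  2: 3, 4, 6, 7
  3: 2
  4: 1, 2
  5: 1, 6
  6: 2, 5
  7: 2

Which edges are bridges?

The edges on the cycle 5-6-2-4-1-5 are not bridges since each lies on that cycle.
But removing 2-7 disconnects 2 from 7; removing 2-3 disconnects 2 from 3 — these are bridges.

2-3, 2-7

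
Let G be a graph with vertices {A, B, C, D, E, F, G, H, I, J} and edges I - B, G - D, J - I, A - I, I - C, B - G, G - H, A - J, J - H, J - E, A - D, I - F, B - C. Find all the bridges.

E-J, F-I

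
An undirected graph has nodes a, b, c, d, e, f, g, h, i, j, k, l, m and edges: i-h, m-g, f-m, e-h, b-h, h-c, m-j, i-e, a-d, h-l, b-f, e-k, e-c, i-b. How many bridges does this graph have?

7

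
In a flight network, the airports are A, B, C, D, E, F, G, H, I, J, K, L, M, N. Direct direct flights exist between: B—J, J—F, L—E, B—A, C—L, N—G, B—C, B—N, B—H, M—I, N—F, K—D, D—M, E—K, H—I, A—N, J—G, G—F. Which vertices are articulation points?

Removing B increases the component count from 1 to 2, so B is a cut vertex.
By contrast removing K leaves 1 component; it is not a cut vertex. No other vertex is a cut vertex either.

B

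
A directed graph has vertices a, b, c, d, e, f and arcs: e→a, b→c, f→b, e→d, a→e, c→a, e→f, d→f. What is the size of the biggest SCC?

{a, b, c, d, e, f} are all mutually reachable — one SCC of size 6.
The largest has 6 vertices.

6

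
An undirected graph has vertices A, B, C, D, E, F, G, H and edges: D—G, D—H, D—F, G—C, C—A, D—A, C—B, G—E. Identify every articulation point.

C, D, G

Removing C increases the component count from 1 to 2, so C is a cut vertex.
Removing D increases the component count from 1 to 3, so D is a cut vertex.
Removing G increases the component count from 1 to 2, so G is a cut vertex.
By contrast removing E leaves 1 component; it is not a cut vertex. No other vertex is a cut vertex either.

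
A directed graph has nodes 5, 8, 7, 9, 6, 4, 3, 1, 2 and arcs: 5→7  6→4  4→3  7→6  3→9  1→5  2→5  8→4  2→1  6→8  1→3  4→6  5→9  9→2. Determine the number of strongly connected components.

{1, 2, 3, 4, 5, 6, 7, 8, 9} are all mutually reachable — one SCC of size 9.
That gives 1 strongly connected component.

1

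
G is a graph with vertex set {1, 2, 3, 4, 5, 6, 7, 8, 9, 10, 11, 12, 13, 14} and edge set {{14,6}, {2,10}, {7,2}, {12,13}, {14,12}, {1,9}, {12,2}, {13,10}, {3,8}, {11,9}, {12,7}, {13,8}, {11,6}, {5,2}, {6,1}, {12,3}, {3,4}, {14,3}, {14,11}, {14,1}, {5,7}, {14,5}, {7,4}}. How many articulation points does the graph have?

1

Removing 14 increases the component count from 1 to 2, so 14 is a cut vertex.
By contrast removing 4 leaves 1 component; it is not a cut vertex. No other vertex is a cut vertex either.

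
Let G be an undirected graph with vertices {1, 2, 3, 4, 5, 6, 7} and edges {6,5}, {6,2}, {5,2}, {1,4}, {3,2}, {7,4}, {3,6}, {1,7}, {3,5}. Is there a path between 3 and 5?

From 3 we can reach 2, 3, 5, 6, which includes 5.

Yes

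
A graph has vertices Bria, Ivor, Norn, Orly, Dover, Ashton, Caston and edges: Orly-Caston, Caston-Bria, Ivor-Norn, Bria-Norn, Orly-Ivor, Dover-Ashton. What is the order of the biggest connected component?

5

Starting from Dover we can reach Dover, Ashton. That is one component of size 2.
Starting from Bria we can reach Bria, Ivor, Norn, Orly, Caston. That is one component of size 5.
The largest has 5 vertices.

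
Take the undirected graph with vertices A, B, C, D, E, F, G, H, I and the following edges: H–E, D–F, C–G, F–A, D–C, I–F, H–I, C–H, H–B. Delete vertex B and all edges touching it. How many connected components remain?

With B gone, the remaining components are: {A, C, D, E, F, G, H, I}.
That is 1 component.

1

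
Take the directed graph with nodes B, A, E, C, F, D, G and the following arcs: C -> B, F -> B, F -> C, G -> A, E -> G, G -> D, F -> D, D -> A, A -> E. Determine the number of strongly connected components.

{A, D, E, G} are all mutually reachable — one SCC of size 4.
{C} is an SCC by itself.
{B} is an SCC by itself.
{F} is an SCC by itself.
That gives 4 strongly connected components.

4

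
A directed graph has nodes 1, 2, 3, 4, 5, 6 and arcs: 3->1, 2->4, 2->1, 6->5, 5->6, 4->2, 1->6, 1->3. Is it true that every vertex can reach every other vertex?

No

There is no directed path from 1 to 2, so the graph is not strongly connected.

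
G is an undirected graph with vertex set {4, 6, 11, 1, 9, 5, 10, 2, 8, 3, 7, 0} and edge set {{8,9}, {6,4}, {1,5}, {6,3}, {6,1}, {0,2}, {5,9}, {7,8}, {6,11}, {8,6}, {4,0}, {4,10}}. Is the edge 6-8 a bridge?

No

After removing 6-8, the path 6-1-5-9-8 still connects them, so the edge is not a bridge.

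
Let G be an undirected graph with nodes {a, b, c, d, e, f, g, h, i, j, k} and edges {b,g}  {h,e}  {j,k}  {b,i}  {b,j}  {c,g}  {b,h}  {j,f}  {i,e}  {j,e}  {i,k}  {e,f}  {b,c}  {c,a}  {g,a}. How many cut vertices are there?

1

Removing b increases the component count from 2 to 3, so b is a cut vertex.
By contrast removing g leaves 2 components; it is not a cut vertex. No other vertex is a cut vertex either.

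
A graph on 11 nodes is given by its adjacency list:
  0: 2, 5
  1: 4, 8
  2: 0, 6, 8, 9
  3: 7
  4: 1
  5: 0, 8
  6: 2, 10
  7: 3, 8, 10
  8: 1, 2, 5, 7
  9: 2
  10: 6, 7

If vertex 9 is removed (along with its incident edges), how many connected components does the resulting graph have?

With 9 gone, the remaining components are: {0, 1, 2, 3, 4, 5, 6, 7, 8, 10}.
That is 1 component.

1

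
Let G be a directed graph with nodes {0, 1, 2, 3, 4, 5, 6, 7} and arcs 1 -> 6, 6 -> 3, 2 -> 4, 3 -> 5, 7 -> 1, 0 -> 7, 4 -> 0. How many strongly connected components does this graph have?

8

{6} is an SCC by itself.
{7} is an SCC by itself.
{3} is an SCC by itself.
{1} is an SCC by itself.
{0} is an SCC by itself.
(and 3 more singleton SCCs)
That gives 8 strongly connected components.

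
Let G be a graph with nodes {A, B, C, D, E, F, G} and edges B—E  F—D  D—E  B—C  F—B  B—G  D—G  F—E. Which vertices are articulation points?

Removing B increases the component count from 2 to 3, so B is a cut vertex.
By contrast removing F leaves 2 components; it is not a cut vertex. No other vertex is a cut vertex either.

B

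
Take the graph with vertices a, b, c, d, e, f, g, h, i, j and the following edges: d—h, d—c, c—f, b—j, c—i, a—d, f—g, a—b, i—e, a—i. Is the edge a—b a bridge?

Yes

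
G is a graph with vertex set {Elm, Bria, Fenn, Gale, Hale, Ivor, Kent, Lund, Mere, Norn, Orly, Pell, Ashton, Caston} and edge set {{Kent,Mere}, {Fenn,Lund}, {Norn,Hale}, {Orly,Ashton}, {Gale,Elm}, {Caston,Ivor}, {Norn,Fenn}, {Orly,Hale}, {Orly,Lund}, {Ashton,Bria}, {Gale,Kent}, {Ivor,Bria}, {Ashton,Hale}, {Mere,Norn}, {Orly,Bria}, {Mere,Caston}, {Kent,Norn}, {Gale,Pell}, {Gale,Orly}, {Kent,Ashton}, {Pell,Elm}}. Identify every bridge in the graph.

The edges on the cycle Gale-Pell-Elm-Gale are not bridges since each lies on that cycle.
Every edge lies on some cycle, so there are no bridges.

none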